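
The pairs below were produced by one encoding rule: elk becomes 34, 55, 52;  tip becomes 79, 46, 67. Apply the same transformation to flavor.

e(#5)→34 and l(#12)→55: differences scale by 3, so n = 3·pos + 19. Each letter becomes 3×(its alphabet position, a=1..z=26) + 19.
For flavor: f=6→37, l=12→55, a=1→22, v=22→85, o=15→64, r=18→73.

37, 55, 22, 85, 64, 73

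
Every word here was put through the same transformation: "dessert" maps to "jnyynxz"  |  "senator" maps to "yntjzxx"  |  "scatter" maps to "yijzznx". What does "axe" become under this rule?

jdn

The shift depends on letter class: consonant d→j is +6, but vowel e→n is +9. Vowels shift forward by 9 and consonants shift forward by 6.
On axe: a(vowel)+9=j, x(cons)+6=d, e(vowel)+9=n.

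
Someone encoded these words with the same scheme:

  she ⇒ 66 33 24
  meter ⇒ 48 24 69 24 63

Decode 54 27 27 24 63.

offer

s(#19)→66 and h(#8)→33: differences scale by 3, so n = 3·pos + 9. With a=1..z=26, the number is 3·pos + 9.
Reversing it on 54 27 27 24 63: 54→(54−9)÷3=15=o, 27→(27−9)÷3=6=f, 27→(27−9)÷3=6=f, 24→(24−9)÷3=5=e, 63→(63−9)÷3=18=r.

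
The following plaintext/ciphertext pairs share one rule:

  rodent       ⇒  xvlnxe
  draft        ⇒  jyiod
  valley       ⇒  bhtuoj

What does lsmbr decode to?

Each letter shifts forward by (position + 6), i.e. 6, 7, 8, … — the shift grows by one for each successive letter.
Decoding lsmbr: l−6=f, s−7=l, m−8=e, b−9=s, r−10=h.

flesh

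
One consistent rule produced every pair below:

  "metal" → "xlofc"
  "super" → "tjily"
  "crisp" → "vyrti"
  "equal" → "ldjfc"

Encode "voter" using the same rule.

enoly

Treating letters as 0–25, the rule is x ↦ 21x + 5 (mod 26).
For voter: v(21)→21·21+5≡4=e; o(14)→21·14+5≡13=n; t(19)→21·19+5≡14=o; e(4)→21·4+5≡11=l; r(17)→21·17+5≡24=y (all mod 26).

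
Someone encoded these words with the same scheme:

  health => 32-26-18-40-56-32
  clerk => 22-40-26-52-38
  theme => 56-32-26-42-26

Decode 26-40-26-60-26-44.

h(#8)→32 and e(#5)→26: differences scale by 2, so n = 2·pos + 16. The formula is n = 2×(alphabet index, a=1) + 16.
Undoing it on 26-40-26-60-26-44: 26→(26−16)÷2=5=e, 40→(40−16)÷2=12=l, 26→(26−16)÷2=5=e, 60→(60−16)÷2=22=v, 26→(26−16)÷2=5=e, 44→(44−16)÷2=14=n.

eleven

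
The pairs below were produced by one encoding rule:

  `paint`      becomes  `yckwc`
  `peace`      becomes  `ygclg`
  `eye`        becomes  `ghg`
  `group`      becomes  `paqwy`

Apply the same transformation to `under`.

wwmga

The shift depends on letter class: consonant p→y is +9, but vowel a→c is +2. Two shifts are in play — +2 for a/e/i/o/u, +9 for every other letter.
On under: u(vowel)+2=w, n(cons)+9=w, d(cons)+9=m, e(vowel)+2=g, r(cons)+9=a.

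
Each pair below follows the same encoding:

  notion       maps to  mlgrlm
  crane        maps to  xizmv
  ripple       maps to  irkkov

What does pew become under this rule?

Each pair mirrors across the alphabet (n↔m, o↔l, t↔g): positions sum to 25. Letters are reflected about the middle of the alphabet (position → 25−position): Atbash.
On pew: p↔k, e↔v, w↔d.

kvd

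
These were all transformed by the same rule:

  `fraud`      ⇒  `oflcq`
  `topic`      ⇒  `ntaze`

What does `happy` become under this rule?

jaals

The output letters match the input read backwards, each shifted +11: fraud reversed is duarf. Read the word backwards and shift each letter +11.
Applying it to happy: reverse → yppah; then shift: y+11=j, p+11=a, p+11=a, a+11=l, h+11=s.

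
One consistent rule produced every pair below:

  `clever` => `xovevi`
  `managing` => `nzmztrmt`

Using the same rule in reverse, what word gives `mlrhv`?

noise

Each letter is replaced by its mirror in the alphabet: a↔z, b↔y, c↔x, and so on (the Atbash cipher).
Undoing it on mlrhv: m↔n, l↔o, r↔i, h↔s, v↔e.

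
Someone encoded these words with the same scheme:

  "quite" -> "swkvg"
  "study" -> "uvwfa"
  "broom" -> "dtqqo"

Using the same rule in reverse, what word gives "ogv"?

It's a constant shift of +2 (ROT2).
Undoing it on ogv: o−2=m, g−2=e, v−2=t.

met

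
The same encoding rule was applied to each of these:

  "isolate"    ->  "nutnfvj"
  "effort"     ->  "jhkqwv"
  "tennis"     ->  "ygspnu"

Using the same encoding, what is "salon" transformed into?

Shifts by position in isolate: pos 0: i→n (+5), pos 1: s→u (+2), pos 2: o→t (+5), pos 3: l→n (+2) — repeating every 2. It's a Vigenère-style cipher with numeric key [5,2]: position i shifts by key[i mod 2].
On salon: s+5=x, a+2=c, l+5=q, o+2=q, n+5=s.

xcqqs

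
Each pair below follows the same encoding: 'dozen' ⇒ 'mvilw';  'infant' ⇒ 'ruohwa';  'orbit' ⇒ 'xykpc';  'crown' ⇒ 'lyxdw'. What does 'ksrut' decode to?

A repeating key of period 2 is used — shifts +9, +7 over and over.
Undoing it on ksrut: k−9=b, s−7=l, r−9=i, u−7=n, t−9=k.

blink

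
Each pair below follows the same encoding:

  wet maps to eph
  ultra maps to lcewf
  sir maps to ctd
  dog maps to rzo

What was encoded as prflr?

The output letters match the input read backwards, each shifted +11: wet reversed is tew. Two steps: reverse the string, then apply a Caesar shift of +11.
Undoing it on prflr: shift back: p−11=e, r−11=g, f−11=u, l−11=a, r−11=g → eguag; then reverse → gauge.

gauge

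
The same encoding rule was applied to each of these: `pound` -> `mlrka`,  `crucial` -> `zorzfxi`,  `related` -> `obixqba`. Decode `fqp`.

Compare letters: p→m is +23, o→l is +23, u→r is +23 — a constant shift. It's a constant shift of +23 (ROT23).
Reversing it on fqp: f−23=i, q−23=t, p−23=s.

its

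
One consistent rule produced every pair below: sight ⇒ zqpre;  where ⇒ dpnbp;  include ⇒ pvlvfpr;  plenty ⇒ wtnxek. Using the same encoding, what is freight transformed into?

mznsrtg

In sight: s→z is +7, i→q is +8, g→p is +9, h→r is +10 — the shift increases by 1 each position. The shift increases by 1 at each position, starting from +7: 7, 8, 9, ….
Applying it to freight: f+7=m, r+8=z, e+9=n, i+10=s, g+11=r, h+12=t, t+13=g.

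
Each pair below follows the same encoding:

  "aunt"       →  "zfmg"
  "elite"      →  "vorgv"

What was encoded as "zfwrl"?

This is the alphabet-reversal cipher (Atbash): a becomes z, b becomes y, etc.
Decoding zfwrl: z↔a, f↔u, w↔d, r↔i, l↔o.

audio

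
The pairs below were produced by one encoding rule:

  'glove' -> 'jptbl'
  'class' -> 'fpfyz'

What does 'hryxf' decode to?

Each letter shifts forward by (position + 3), i.e. 3, 4, 5, … — the shift grows by one for each successive letter.
Reversing it on hryxf: h−3=e, r−4=n, y−5=t, x−6=r, f−7=y.

entry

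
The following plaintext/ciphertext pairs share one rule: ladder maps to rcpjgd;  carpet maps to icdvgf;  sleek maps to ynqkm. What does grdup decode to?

apron

It's a Vigenère-style cipher with numeric key [6,2,12]: position i shifts by key[i mod 3].
Reversing it on grdup: g−6=a, r−2=p, d−12=r, u−6=o, p−2=n.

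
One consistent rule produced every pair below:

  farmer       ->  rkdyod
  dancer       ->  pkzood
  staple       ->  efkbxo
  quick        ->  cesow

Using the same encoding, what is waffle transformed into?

ikrrxo

The shift depends on letter class: consonant f→r is +12, but vowel a→k is +10. Two shifts are in play — +10 for a/e/i/o/u, +12 for every other letter.
On waffle: w(cons)+12=i, a(vowel)+10=k, f(cons)+12=r, f(cons)+12=r, l(cons)+12=x, e(vowel)+10=o.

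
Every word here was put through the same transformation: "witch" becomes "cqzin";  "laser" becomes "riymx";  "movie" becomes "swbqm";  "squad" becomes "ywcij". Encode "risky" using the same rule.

The shift depends on letter class: consonant w→c is +6, but vowel i→q is +8. Vowels shift forward by 8 and consonants shift forward by 6.
For risky: r(cons)+6=x, i(vowel)+8=q, s(cons)+6=y, k(cons)+6=q, y(cons)+6=e.

xqyqe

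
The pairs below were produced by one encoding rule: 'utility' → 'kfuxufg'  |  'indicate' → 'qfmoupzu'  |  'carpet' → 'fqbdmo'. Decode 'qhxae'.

solve

The word is reversed, then every letter is shifted forward by 12.
Reversing it on qhxae: shift back: q−12=e, h−12=v, x−12=l, a−12=o, e−12=s → evlos; then reverse → solve.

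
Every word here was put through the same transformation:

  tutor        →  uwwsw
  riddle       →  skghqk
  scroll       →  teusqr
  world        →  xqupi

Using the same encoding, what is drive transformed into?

etlzj

In tutor: t→u is +1, u→w is +2, t→w is +3, o→s is +4 — the shift increases by 1 each position. Each letter shifts forward by (position + 1), i.e. 1, 2, 3, … — the shift grows by one for each successive letter.
For drive: d+1=e, r+2=t, i+3=l, v+4=z, e+5=j.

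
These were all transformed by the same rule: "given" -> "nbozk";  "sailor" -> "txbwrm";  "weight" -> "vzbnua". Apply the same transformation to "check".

luzlp

g(6)→n(13) and i(8)→b(1) fit y≡7x+23 (mod 26); the inverse of 7 mod 26 is 15. This is an affine cipher: with a=0,…,z=25, each position x becomes (7x+23) mod 26.
For check: c(2)→7·2+23≡11=l; h(7)→7·7+23≡20=u; e(4)→7·4+23≡25=z; c(2)→7·2+23≡11=l; k(10)→7·10+23≡15=p (all mod 26).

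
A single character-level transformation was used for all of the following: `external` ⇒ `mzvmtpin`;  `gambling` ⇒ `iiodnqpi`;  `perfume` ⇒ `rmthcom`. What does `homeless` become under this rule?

jwomnmuu

The shift depends on letter class: consonant x→z is +2, but vowel e→m is +8. The rule splits by letter class: vowels +8, consonants +2.
Applying it to homeless: h(cons)+2=j, o(vowel)+8=w, m(cons)+2=o, e(vowel)+8=m, l(cons)+2=n, e(vowel)+8=m, s(cons)+2=u, s(cons)+2=u.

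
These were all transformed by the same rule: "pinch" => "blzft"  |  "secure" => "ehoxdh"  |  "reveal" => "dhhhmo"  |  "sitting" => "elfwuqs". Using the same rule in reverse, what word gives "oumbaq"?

Shifts by position in pinch: pos 0: p→b (+12), pos 1: i→l (+3), pos 2: n→z (+12), pos 3: c→f (+3) — repeating every 2. A repeating key of period 2 is used — shifts +12, +3 over and over.
Decoding oumbaq: o−12=c, u−3=r, m−12=a, b−3=y, a−12=o, q−3=n.

crayon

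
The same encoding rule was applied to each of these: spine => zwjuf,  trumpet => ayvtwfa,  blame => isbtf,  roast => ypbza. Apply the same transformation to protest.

wypafza

Vowels shift forward by 1 and consonants shift forward by 7.
Applying it to protest: p(cons)+7=w, r(cons)+7=y, o(vowel)+1=p, t(cons)+7=a, e(vowel)+1=f, s(cons)+7=z, t(cons)+7=a.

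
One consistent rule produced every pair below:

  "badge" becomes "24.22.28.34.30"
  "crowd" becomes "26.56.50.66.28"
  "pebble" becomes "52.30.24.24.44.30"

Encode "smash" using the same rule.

b(#2)→24 and a(#1)→22: differences scale by 2, so n = 2·pos + 20. The formula is n = 2×(alphabet index, a=1) + 20.
On smash: s=19→58, m=13→46, a=1→22, s=19→58, h=8→36.

58.46.22.58.36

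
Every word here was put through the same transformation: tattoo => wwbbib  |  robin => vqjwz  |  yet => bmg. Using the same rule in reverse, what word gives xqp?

hip

The output letters match the input read backwards, each shifted +8: tattoo reversed is oottat. Two steps: reverse the string, then apply a Caesar shift of +8.
Reversing it on xqp: shift back: x−8=p, q−8=i, p−8=h → pih; then reverse → hip.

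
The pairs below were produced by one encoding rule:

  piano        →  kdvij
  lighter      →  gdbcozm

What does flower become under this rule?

agjrzm

Compare letters: p→k is +21, i→d is +21, a→v is +21 — a constant shift. It's a constant shift of +21 (ROT21).
On flower: f+21=a, l+21=g, o+21=j, w+21=r, e+21=z, r+21=m.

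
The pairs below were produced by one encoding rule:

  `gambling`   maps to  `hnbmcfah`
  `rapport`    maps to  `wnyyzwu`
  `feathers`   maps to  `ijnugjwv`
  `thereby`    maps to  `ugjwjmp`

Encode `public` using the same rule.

g(6)→h(7) and a(0)→n(13) fit y≡25x+13 (mod 26); the inverse of 25 mod 26 is 25. This is an affine cipher: with a=0,…,z=25, each position x becomes (25x+13) mod 26.
Applying it to public: p(15)→25·15+13≡24=y; u(20)→25·20+13≡19=t; b(1)→25·1+13≡12=m; l(11)→25·11+13≡2=c; i(8)→25·8+13≡5=f; c(2)→25·2+13≡11=l (all mod 26).

ytmcfl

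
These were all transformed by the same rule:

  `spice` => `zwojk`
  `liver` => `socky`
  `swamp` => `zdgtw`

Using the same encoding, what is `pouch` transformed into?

wuajo

The shift depends on letter class: consonant s→z is +7, but vowel i→o is +6. Vowels shift forward by 6 and consonants shift forward by 7.
For pouch: p(cons)+7=w, o(vowel)+6=u, u(vowel)+6=a, c(cons)+7=j, h(cons)+7=o.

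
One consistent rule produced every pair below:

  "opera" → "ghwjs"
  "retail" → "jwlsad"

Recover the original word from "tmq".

buy

Compare letters: o→g is +18, p→h is +18, e→w is +18 — a constant shift. It's a constant shift of +18 (ROT18).
Decoding tmq: t−18=b, m−18=u, q−18=y.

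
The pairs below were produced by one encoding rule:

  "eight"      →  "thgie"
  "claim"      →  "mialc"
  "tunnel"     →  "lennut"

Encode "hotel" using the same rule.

The word is simply reversed.
For hotel: reverse → letoh.

letoh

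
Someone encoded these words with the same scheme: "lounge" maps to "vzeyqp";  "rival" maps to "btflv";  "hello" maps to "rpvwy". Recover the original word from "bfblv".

Shifts by position in lounge: pos 0: l→v (+10), pos 1: o→z (+11), pos 2: u→e (+10), pos 3: n→y (+11) — repeating every 2. The shifts repeat in a cycle of length 2: positions 0,1,… shift by +10, +11, then the pattern repeats.
Decoding bfblv: b−10=r, f−11=u, b−10=r, l−11=a, v−10=l.

rural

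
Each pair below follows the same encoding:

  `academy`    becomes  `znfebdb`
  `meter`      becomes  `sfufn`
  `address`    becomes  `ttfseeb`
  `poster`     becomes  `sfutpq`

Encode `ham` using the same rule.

nbi

The output letters match the input read backwards, each shifted +1: academy reversed is ymedaca. Two steps: reverse the string, then apply a Caesar shift of +1.
On ham: reverse → mah; then shift: m+1=n, a+1=b, h+1=i.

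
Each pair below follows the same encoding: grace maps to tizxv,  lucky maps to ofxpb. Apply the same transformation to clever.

Each pair mirrors across the alphabet (g↔t, r↔i, a↔z): positions sum to 25. This is the alphabet-reversal cipher (Atbash): a becomes z, b becomes y, etc.
On clever: c↔x, l↔o, e↔v, v↔e, e↔v, r↔i.

xovevi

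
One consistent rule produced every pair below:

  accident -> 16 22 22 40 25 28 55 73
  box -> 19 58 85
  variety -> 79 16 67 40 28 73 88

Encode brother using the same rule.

a(#1)→16 and c(#3)→22: differences scale by 3, so n = 3·pos + 13. Each letter becomes 3×(its alphabet position, a=1..z=26) + 13.
For brother: b=2→19, r=18→67, o=15→58, t=20→73, h=8→37, e=5→28, r=18→67.

19 67 58 73 37 28 67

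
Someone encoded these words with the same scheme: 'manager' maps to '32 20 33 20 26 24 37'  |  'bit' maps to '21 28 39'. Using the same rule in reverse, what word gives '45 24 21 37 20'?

Letters become their 1-based position plus 19 (so a→20, b→21, …).
Decoding 45 24 21 37 20: 45→(45−19)÷1=26=z, 24→(24−19)÷1=5=e, 21→(21−19)÷1=2=b, 37→(37−19)÷1=18=r, 20→(20−19)÷1=1=a.

zebra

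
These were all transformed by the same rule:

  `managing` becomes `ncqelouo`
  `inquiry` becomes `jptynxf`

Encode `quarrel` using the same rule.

rwdvwks

The shift increases by 1 at each position, starting from +1: 1, 2, 3, ….
On quarrel: q+1=r, u+2=w, a+3=d, r+4=v, r+5=w, e+6=k, l+7=s.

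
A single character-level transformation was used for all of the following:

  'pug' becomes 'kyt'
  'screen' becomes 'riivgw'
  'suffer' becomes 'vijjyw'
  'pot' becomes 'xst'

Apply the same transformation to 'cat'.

xeg

The output letters match the input read backwards, each shifted +4: pug reversed is gup. The word is reversed, then every letter is shifted forward by 4.
Applying it to cat: reverse → tac; then shift: t+4=x, a+4=e, c+4=g.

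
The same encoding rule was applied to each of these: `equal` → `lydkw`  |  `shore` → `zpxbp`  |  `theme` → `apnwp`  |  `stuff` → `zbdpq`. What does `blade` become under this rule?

itjnp

In equal: e→l is +7, q→y is +8, u→d is +9, a→k is +10 — the shift increases by 1 each position. Letter i (0-indexed) is shifted by i+7, so successive shifts are 7, 8, 9, ….
On blade: b+7=i, l+8=t, a+9=j, d+10=n, e+11=p.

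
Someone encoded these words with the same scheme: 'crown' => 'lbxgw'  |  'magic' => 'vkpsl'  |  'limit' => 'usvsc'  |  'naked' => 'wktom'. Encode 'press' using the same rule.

ybncb

Shifts by position in crown: pos 0: c→l (+9), pos 1: r→b (+10), pos 2: o→x (+9), pos 3: w→g (+10) — repeating every 2. A repeating key of period 2 is used — shifts +9, +10 over and over.
For press: p+9=y, r+10=b, e+9=n, s+10=c, s+9=b.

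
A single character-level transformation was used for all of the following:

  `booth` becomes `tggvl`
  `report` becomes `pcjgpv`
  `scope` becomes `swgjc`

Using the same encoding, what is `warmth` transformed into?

eqpavl

This is an affine cipher: with a=0,…,z=25, each position x becomes (3x+16) mod 26.
On warmth: w(22)→3·22+16≡4=e; a(0)→3·0+16≡16=q; r(17)→3·17+16≡15=p; m(12)→3·12+16≡0=a; t(19)→3·19+16≡21=v; h(7)→3·7+16≡11=l (all mod 26).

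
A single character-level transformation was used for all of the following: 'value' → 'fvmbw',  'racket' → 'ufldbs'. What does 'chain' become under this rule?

ojbid

The output letters match the input read backwards, each shifted +1: value reversed is eulav. The word is reversed, then every letter is shifted forward by 1.
Applying it to chain: reverse → niahc; then shift: n+1=o, i+1=j, a+1=b, h+1=i, c+1=d.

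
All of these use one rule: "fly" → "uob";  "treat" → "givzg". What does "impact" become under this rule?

Each pair mirrors across the alphabet (f↔u, l↔o, y↔b): positions sum to 25. Letters are reflected about the middle of the alphabet (position → 25−position): Atbash.
On impact: i↔r, m↔n, p↔k, a↔z, c↔x, t↔g.

rnkzxg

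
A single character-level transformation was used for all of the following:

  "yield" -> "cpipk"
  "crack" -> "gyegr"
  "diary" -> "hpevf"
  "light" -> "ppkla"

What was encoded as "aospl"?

It's a Vigenère-style cipher with numeric key [4,7,4]: position i shifts by key[i mod 3].
Decoding aospl: a−4=w, o−7=h, s−4=o, p−4=l, l−7=e.

whole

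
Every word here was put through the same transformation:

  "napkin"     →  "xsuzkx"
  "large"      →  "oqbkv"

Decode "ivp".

fly

The output letters match the input read backwards, each shifted +10: napkin reversed is nikpan. The word is reversed, then every letter is shifted forward by 10.
Decoding ivp: shift back: i−10=y, v−10=l, p−10=f → ylf; then reverse → fly.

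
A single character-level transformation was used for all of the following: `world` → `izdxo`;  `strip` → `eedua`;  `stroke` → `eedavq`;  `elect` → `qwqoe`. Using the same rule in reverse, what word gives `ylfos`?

match

Shifts by position in world: pos 0: w→i (+12), pos 1: o→z (+11), pos 2: r→d (+12), pos 3: l→x (+12), pos 4: d→o (+11) — repeating every 3. A repeating key of period 3 is used — shifts +12, +11, +12 over and over.
Undoing it on ylfos: y−12=m, l−11=a, f−12=t, o−12=c, s−11=h.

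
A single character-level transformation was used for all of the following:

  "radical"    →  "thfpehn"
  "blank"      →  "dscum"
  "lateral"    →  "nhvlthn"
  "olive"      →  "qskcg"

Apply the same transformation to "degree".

fliygl

It's a Vigenère-style cipher with numeric key [2,7]: position i shifts by key[i mod 2].
On degree: d+2=f, e+7=l, g+2=i, r+7=y, e+2=g, e+7=l.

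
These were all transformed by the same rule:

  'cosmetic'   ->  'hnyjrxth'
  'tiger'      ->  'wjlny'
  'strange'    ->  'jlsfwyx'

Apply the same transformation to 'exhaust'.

yxzfmcj

Two steps: reverse the string, then apply a Caesar shift of +5.
Applying it to exhaust: reverse → tsuahxe; then shift: t+5=y, s+5=x, u+5=z, a+5=f, h+5=m, x+5=c, e+5=j.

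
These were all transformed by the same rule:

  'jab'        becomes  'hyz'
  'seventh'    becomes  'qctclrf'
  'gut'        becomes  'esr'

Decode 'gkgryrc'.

Compare letters: j→h is +24, a→y is +24, b→z is +24 — a constant shift. This is a Caesar cipher with shift 24.
Undoing it on gkgryrc: g−24=i, k−24=m, g−24=i, r−24=t, y−24=a, r−24=t, c−24=e.

imitate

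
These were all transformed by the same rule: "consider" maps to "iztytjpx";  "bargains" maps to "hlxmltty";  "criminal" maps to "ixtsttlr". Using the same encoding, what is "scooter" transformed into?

yizzzpx

Two shifts are in play — +11 for a/e/i/o/u, +6 for every other letter.
Applying it to scooter: s(cons)+6=y, c(cons)+6=i, o(vowel)+11=z, o(vowel)+11=z, t(cons)+6=z, e(vowel)+11=p, r(cons)+6=x.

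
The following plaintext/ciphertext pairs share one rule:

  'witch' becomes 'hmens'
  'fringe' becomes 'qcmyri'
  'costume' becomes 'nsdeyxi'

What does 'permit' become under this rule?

aicxme

The shift depends on letter class: consonant w→h is +11, but vowel i→m is +4. The rule splits by letter class: vowels +4, consonants +11.
Applying it to permit: p(cons)+11=a, e(vowel)+4=i, r(cons)+11=c, m(cons)+11=x, i(vowel)+4=m, t(cons)+11=e.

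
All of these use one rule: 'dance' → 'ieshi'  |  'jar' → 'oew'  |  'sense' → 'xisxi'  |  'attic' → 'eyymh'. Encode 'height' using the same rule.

mimlmy

Vowels shift forward by 4 and consonants shift forward by 5.
On height: h(cons)+5=m, e(vowel)+4=i, i(vowel)+4=m, g(cons)+5=l, h(cons)+5=m, t(cons)+5=y.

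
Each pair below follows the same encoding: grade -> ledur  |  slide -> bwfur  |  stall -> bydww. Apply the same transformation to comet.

g(6)→l(11) and r(17)→e(4) fit y≡23x+3 (mod 26); the inverse of 23 mod 26 is 17. Treating letters as 0–25, the rule is x ↦ 23x + 3 (mod 26).
For comet: c(2)→23·2+3≡23=x; o(14)→23·14+3≡13=n; m(12)→23·12+3≡19=t; e(4)→23·4+3≡17=r; t(19)→23·19+3≡24=y (all mod 26).

xntry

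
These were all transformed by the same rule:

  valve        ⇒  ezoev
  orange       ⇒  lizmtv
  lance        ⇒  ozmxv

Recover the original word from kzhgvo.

Each letter is replaced by its mirror in the alphabet: a↔z, b↔y, c↔x, and so on (the Atbash cipher).
Decoding kzhgvo: k↔p, z↔a, h↔s, g↔t, v↔e, o↔l.

pastel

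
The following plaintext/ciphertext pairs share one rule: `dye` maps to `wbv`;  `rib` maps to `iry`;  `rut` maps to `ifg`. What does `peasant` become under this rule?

Each pair mirrors across the alphabet (d↔w, y↔b, e↔v): positions sum to 25. This is the alphabet-reversal cipher (Atbash): a becomes z, b becomes y, etc.
Applying it to peasant: p↔k, e↔v, a↔z, s↔h, a↔z, n↔m, t↔g.

kvzhzmg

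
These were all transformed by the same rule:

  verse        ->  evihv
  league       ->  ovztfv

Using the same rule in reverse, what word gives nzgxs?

match

Letters are reflected about the middle of the alphabet (position → 25−position): Atbash.
Decoding nzgxs: n↔m, z↔a, g↔t, x↔c, s↔h.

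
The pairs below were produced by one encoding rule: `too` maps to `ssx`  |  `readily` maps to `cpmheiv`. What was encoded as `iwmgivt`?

precise

The output letters match the input read backwards, each shifted +4: too reversed is oot. The word is reversed, then every letter is shifted forward by 4.
Undoing it on iwmgivt: shift back: i−4=e, w−4=s, m−4=i, g−4=c, i−4=e, v−4=r, t−4=p → esicerp; then reverse → precise.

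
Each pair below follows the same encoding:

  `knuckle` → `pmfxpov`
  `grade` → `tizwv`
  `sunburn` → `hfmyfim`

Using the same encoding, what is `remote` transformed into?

ivnlgv

Each pair mirrors across the alphabet (k↔p, n↔m, u↔f): positions sum to 25. Letters are reflected about the middle of the alphabet (position → 25−position): Atbash.
For remote: r↔i, e↔v, m↔n, o↔l, t↔g, e↔v.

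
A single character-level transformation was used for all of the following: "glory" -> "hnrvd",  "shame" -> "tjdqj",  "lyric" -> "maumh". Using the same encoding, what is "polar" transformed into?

In glory: g→h is +1, l→n is +2, o→r is +3, r→v is +4 — the shift increases by 1 each position. The shift increases by 1 at each position, starting from +1: 1, 2, 3, ….
For polar: p+1=q, o+2=q, l+3=o, a+4=e, r+5=w.

qqoew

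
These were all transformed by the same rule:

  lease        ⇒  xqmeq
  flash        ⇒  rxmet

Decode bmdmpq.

parade

Compare letters: l→x is +12, e→q is +12, a→m is +12 — a constant shift. Every letter moves 12 places later in the alphabet, wrapping around z→a.
Decoding bmdmpq: b−12=p, m−12=a, d−12=r, m−12=a, p−12=d, q−12=e.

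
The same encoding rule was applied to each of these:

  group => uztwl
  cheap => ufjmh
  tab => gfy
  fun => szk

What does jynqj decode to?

elite

The output letters match the input read backwards, each shifted +5: group reversed is puorg. The word is reversed, then every letter is shifted forward by 5.
Reversing it on jynqj: shift back: j−5=e, y−5=t, n−5=i, q−5=l, j−5=e → etile; then reverse → elite.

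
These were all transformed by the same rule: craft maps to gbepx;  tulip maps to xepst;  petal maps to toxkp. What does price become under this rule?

It's a Vigenère-style cipher with numeric key [4,10]: position i shifts by key[i mod 2].
For price: p+4=t, r+10=b, i+4=m, c+10=m, e+4=i.

tbmmi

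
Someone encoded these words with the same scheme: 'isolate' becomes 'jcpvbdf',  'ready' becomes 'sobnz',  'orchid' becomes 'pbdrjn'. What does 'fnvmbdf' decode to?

Shifts by position in isolate: pos 0: i→j (+1), pos 1: s→c (+10), pos 2: o→p (+1), pos 3: l→v (+10) — repeating every 2. A repeating key of period 2 is used — shifts +1, +10 over and over.
Undoing it on fnvmbdf: f−1=e, n−10=d, v−1=u, m−10=c, b−1=a, d−10=t, f−1=e.

educate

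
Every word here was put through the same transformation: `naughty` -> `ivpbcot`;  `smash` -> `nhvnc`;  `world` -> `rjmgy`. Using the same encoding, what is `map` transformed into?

hvk

Compare letters: n→i is +21, a→v is +21, u→p is +21 — a constant shift. This is a Caesar cipher with shift 21.
On map: m+21=h, a+21=v, p+21=k.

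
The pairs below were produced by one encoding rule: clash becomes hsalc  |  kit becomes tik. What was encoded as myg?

gym

The output letters match the input read backwards: clash reversed is hsalc. The word is simply reversed.
Reversing it on myg: then reverse → gym.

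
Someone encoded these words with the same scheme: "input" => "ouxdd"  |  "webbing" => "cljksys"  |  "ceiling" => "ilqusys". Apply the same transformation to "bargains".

hhzpktzf

In input: i→o is +6, n→u is +7, p→x is +8, u→d is +9 — the shift increases by 1 each position. Letter i (0-indexed) is shifted by i+6, so successive shifts are 6, 7, 8, ….
On bargains: b+6=h, a+7=h, r+8=z, g+9=p, a+10=k, i+11=t, n+12=z, s+13=f.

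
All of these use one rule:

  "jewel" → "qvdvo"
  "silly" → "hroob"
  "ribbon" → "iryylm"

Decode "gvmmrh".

Letters are reflected about the middle of the alphabet (position → 25−position): Atbash.
Decoding gvmmrh: g↔t, v↔e, m↔n, m↔n, r↔i, h↔s.

tennis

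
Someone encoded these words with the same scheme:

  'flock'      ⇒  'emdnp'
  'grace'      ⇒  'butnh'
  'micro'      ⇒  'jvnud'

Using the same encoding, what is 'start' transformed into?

f(5)→e(4) and l(11)→m(12) fit y≡23x+19 (mod 26); the inverse of 23 mod 26 is 17. Treating letters as 0–25, the rule is x ↦ 23x + 19 (mod 26).
On start: s(18)→23·18+19≡17=r; t(19)→23·19+19≡14=o; a(0)→23·0+19≡19=t; r(17)→23·17+19≡20=u; t(19)→23·19+19≡14=o (all mod 26).

rotuo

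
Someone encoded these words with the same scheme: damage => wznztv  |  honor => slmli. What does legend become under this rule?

ovtvmw

Each pair mirrors across the alphabet (d↔w, a↔z, m↔n): positions sum to 25. This is the alphabet-reversal cipher (Atbash): a becomes z, b becomes y, etc.
On legend: l↔o, e↔v, g↔t, e↔v, n↔m, d↔w.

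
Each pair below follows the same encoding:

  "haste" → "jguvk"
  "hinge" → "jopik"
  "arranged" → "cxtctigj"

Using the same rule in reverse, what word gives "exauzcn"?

crystal

Shifts by position in haste: pos 0: h→j (+2), pos 1: a→g (+6), pos 2: s→u (+2), pos 3: t→v (+2), pos 4: e→k (+6) — repeating every 3. A repeating key of period 3 is used — shifts +2, +6, +2 over and over.
Undoing it on exauzcn: e−2=c, x−6=r, a−2=y, u−2=s, z−6=t, c−2=a, n−2=l.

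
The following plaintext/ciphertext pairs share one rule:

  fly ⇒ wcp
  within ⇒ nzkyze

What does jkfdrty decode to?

stomach

Compare letters: f→w is +17, l→c is +17, y→p is +17 — a constant shift. It's a constant shift of +17 (ROT17).
Undoing it on jkfdrty: j−17=s, k−17=t, f−17=o, d−17=m, r−17=a, t−17=c, y−17=h.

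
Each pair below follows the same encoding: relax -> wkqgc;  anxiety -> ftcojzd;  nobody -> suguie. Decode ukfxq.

pearl

It's a Vigenère-style cipher with numeric key [5,6]: position i shifts by key[i mod 2].
Decoding ukfxq: u−5=p, k−6=e, f−5=a, x−6=r, q−5=l.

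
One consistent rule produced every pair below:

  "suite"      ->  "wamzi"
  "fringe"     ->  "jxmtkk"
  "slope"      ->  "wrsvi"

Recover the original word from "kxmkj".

grief

Shifts by position in suite: pos 0: s→w (+4), pos 1: u→a (+6), pos 2: i→m (+4), pos 3: t→z (+6) — repeating every 2. The shifts repeat in a cycle of length 2: positions 0,1,… shift by +4, +6, then the pattern repeats.
Undoing it on kxmkj: k−4=g, x−6=r, m−4=i, k−6=e, j−4=f.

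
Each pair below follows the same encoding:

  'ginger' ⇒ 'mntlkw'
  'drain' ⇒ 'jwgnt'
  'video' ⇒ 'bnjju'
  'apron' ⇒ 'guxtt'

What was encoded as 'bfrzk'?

value

Shifts by position in ginger: pos 0: g→m (+6), pos 1: i→n (+5), pos 2: n→t (+6), pos 3: g→l (+5) — repeating every 2. It's a Vigenère-style cipher with numeric key [6,5]: position i shifts by key[i mod 2].
Decoding bfrzk: b−6=v, f−5=a, r−6=l, z−5=u, k−6=e.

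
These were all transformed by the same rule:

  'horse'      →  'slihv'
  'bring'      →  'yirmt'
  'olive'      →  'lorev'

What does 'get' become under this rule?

Each letter is replaced by its mirror in the alphabet: a↔z, b↔y, c↔x, and so on (the Atbash cipher).
On get: g↔t, e↔v, t↔g.

tvg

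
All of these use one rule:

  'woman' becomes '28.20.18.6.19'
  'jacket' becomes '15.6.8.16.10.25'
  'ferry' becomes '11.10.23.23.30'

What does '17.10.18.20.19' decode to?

Each letter is replaced by its alphabet position (a=1..z=26) + 5.
Decoding 17.10.18.20.19: 17→(17−5)÷1=12=l, 10→(10−5)÷1=5=e, 18→(18−5)÷1=13=m, 20→(20−5)÷1=15=o, 19→(19−5)÷1=14=n.

lemon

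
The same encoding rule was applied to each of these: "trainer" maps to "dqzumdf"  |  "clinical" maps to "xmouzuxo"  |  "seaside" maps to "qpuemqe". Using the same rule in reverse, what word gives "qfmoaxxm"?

The output letters match the input read backwards, each shifted +12: trainer reversed is reniart. Two steps: reverse the string, then apply a Caesar shift of +12.
Decoding qfmoaxxm: shift back: q−12=e, f−12=t, m−12=a, o−12=c, a−12=o, x−12=l, x−12=l, m−12=a → etacolla; then reverse → allocate.

allocate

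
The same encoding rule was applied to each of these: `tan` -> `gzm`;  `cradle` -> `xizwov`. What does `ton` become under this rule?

Each pair mirrors across the alphabet (t↔g, a↔z, n↔m): positions sum to 25. Each letter is replaced by its mirror in the alphabet: a↔z, b↔y, c↔x, and so on (the Atbash cipher).
Applying it to ton: t↔g, o↔l, n↔m.

glm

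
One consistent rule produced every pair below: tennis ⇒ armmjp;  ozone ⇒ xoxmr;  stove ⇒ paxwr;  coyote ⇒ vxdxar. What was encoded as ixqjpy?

polish

This is an affine cipher: with a=0,…,z=25, each position x becomes (11x+25) mod 26.
Reversing it on ixqjpy: i(8)→19·(8−25)≡15=p; x(23)→19·(23−25)≡14=o; q(16)→19·(16−25)≡11=l; j(9)→19·(9−25)≡8=i; p(15)→19·(15−25)≡18=s; y(24)→19·(24−25)≡7=h (all mod 26).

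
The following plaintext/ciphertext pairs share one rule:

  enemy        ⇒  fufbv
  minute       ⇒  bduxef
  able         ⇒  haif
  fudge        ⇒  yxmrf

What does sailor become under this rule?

This is an affine cipher: with a=0,…,z=25, each position x becomes (19x+7) mod 26.
For sailor: s(18)→19·18+7≡11=l; a(0)→19·0+7≡7=h; i(8)→19·8+7≡3=d; l(11)→19·11+7≡8=i; o(14)→19·14+7≡13=n; r(17)→19·17+7≡18=s (all mod 26).

lhdins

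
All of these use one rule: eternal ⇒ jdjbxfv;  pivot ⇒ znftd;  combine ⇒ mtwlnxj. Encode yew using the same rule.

Vowels shift forward by 5 and consonants shift forward by 10.
Applying it to yew: y(cons)+10=i, e(vowel)+5=j, w(cons)+10=g.

ijg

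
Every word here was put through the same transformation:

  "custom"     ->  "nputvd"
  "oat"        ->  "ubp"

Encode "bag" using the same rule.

hbc

The output letters match the input read backwards, each shifted +1: custom reversed is motsuc. Two steps: reverse the string, then apply a Caesar shift of +1.
For bag: reverse → gab; then shift: g+1=h, a+1=b, b+1=c.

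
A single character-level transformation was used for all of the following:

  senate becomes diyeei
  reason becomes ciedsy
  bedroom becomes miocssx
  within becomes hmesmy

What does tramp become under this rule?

The shift depends on letter class: consonant s→d is +11, but vowel e→i is +4. Two shifts are in play — +4 for a/e/i/o/u, +11 for every other letter.
For tramp: t(cons)+11=e, r(cons)+11=c, a(vowel)+4=e, m(cons)+11=x, p(cons)+11=a.

ecexa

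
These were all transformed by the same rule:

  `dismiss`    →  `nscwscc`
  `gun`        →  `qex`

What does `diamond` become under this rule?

nskwyxn

Compare letters: d→n is +10, i→s is +10, s→c is +10 — a constant shift. Every letter moves 10 places later in the alphabet, wrapping around z→a.
On diamond: d+10=n, i+10=s, a+10=k, m+10=w, o+10=y, n+10=x, d+10=n.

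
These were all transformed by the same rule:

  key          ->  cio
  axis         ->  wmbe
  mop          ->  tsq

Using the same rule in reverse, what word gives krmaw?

The word is reversed, then every letter is shifted forward by 4.
Reversing it on krmaw: shift back: k−4=g, r−4=n, m−4=i, a−4=w, w−4=s → gniws; then reverse → swing.

swing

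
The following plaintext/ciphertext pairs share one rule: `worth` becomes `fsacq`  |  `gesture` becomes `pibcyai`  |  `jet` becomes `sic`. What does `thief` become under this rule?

The shift depends on letter class: consonant w→f is +9, but vowel o→s is +4. Two shifts are in play — +4 for a/e/i/o/u, +9 for every other letter.
On thief: t(cons)+9=c, h(cons)+9=q, i(vowel)+4=m, e(vowel)+4=i, f(cons)+9=o.

cqmio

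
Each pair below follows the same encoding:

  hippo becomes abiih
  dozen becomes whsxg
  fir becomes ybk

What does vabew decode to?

child

Each letter is shifted forward by 19 in the alphabet (a Caesar shift of +19).
Reversing it on vabew: v−19=c, a−19=h, b−19=i, e−19=l, w−19=d.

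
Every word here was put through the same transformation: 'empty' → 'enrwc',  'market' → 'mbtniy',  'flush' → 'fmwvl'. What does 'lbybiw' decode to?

In empty: e→e is +0, m→n is +1, p→r is +2, t→w is +3 — the shift increases by 1 each position. The shift increases by 1 at each position, starting from +0: 0, 1, 2, ….
Decoding lbybiw: l−0=l, b−1=a, y−2=w, b−3=y, i−4=e, w−5=r.

lawyer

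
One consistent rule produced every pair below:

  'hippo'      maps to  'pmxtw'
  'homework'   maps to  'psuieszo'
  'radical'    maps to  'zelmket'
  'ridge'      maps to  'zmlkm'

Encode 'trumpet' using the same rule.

Shifts by position in hippo: pos 0: h→p (+8), pos 1: i→m (+4), pos 2: p→x (+8), pos 3: p→t (+4) — repeating every 2. The shifts repeat in a cycle of length 2: positions 0,1,… shift by +8, +4, then the pattern repeats.
Applying it to trumpet: t+8=b, r+4=v, u+8=c, m+4=q, p+8=x, e+4=i, t+8=b.

bvcqxib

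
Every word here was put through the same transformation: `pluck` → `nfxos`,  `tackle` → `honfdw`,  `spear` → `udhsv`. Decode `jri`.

The output letters match the input read backwards, each shifted +3: pluck reversed is kculp. Read the word backwards and shift each letter +3.
Undoing it on jri: shift back: j−3=g, r−3=o, i−3=f → gof; then reverse → fog.

fog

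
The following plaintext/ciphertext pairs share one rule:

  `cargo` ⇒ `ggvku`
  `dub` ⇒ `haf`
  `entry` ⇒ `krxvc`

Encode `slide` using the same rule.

wpohk

The shift depends on letter class: consonant c→g is +4, but vowel a→g is +6. Two shifts are in play — +6 for a/e/i/o/u, +4 for every other letter.
For slide: s(cons)+4=w, l(cons)+4=p, i(vowel)+6=o, d(cons)+4=h, e(vowel)+6=k.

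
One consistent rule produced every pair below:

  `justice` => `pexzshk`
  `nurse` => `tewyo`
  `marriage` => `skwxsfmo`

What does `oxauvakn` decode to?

involved

It's a Vigenère-style cipher with numeric key [6,10,5]: position i shifts by key[i mod 3].
Undoing it on oxauvakn: o−6=i, x−10=n, a−5=v, u−6=o, v−10=l, a−5=v, k−6=e, n−10=d.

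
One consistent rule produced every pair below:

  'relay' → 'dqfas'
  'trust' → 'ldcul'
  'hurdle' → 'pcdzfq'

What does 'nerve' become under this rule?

nqdtq

This is an affine cipher: with a=0,…,z=25, each position x becomes (17x+0) mod 26.
Applying it to nerve: n(13)→17·13+0≡13=n; e(4)→17·4+0≡16=q; r(17)→17·17+0≡3=d; v(21)→17·21+0≡19=t; e(4)→17·4+0≡16=q (all mod 26).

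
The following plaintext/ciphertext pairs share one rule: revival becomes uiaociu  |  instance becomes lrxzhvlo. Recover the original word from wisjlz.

The shift increases by 1 at each position, starting from +3: 3, 4, 5, ….
Decoding wisjlz: w−3=t, i−4=e, s−5=n, j−6=d, l−7=e, z−8=r.

tender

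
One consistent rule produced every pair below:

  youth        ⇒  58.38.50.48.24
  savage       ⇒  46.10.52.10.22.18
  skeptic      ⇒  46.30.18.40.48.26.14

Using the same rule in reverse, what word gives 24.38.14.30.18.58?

hockey

y(#25)→58 and o(#15)→38: differences scale by 2, so n = 2·pos + 8. Each letter becomes 2×(its alphabet position, a=1..z=26) + 8.
Reversing it on 24.38.14.30.18.58: 24→(24−8)÷2=8=h, 38→(38−8)÷2=15=o, 14→(14−8)÷2=3=c, 30→(30−8)÷2=11=k, 18→(18−8)÷2=5=e, 58→(58−8)÷2=25=y.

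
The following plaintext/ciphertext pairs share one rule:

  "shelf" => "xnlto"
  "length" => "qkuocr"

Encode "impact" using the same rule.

nswild

In shelf: s→x is +5, h→n is +6, e→l is +7, l→t is +8 — the shift increases by 1 each position. Each letter shifts forward by (position + 5), i.e. 5, 6, 7, … — the shift grows by one for each successive letter.
On impact: i+5=n, m+6=s, p+7=w, a+8=i, c+9=l, t+10=d.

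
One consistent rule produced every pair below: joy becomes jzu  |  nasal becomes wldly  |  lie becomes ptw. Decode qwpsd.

The output letters match the input read backwards, each shifted +11: joy reversed is yoj. Read the word backwards and shift each letter +11.
Undoing it on qwpsd: shift back: q−11=f, w−11=l, p−11=e, s−11=h, d−11=s → flehs; then reverse → shelf.

shelf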